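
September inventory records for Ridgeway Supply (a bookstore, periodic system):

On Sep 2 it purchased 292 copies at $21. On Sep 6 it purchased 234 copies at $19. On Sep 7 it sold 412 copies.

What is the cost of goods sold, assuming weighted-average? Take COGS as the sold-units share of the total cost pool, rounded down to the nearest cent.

Sep 7, sell 412: 412/526 × $10,578.00 → $8,285.42
Ending inventory (cost pool remaining) = $2,292.58
Check: goods available $10,578.00 = COGS $8,285.42 + ending $2,292.58

COGS = $8,285.42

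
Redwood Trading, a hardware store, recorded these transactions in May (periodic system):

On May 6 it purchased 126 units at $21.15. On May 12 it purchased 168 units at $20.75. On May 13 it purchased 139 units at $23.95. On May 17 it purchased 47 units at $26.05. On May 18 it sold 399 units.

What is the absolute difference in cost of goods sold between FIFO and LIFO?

FIFO COGS: 126 @ $21.15 + 168 @ $20.75 + 105 @ $23.95 = $8,665.65
LIFO COGS: 47 @ $26.05 + 139 @ $23.95 + 168 @ $20.75 + 45 @ $21.15 = $8,991.15
Difference = |$8,665.65 − $8,991.15| = $325.50

$325.50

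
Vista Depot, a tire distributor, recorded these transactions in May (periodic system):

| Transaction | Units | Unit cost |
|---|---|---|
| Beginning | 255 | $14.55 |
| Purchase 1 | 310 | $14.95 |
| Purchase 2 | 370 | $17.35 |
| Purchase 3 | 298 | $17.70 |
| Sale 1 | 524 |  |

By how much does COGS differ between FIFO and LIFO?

FIFO COGS: 255 @ $14.55 + 269 @ $14.95 = $7,731.80
LIFO COGS: 298 @ $17.70 + 226 @ $17.35 = $9,195.70
Difference = |$7,731.80 − $9,195.70| = $1,463.90

$1,463.90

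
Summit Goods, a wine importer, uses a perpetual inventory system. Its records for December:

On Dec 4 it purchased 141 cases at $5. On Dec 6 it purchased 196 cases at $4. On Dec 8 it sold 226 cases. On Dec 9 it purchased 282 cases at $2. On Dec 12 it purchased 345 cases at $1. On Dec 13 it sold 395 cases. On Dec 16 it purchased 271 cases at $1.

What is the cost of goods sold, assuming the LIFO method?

COGS = $1,379

Dec 8, 226 sold [LIFO — newest first]: 196 @ $4 + 30 @ $5 = $934
Dec 13, 395 sold [LIFO — newest first]: 345 @ $1 + 50 @ $2 = $445
Total COGS = $934 + $445 = $1,379
Ending inventory: 111 @ $5 + 232 @ $2 + 271 @ $1 = $1,290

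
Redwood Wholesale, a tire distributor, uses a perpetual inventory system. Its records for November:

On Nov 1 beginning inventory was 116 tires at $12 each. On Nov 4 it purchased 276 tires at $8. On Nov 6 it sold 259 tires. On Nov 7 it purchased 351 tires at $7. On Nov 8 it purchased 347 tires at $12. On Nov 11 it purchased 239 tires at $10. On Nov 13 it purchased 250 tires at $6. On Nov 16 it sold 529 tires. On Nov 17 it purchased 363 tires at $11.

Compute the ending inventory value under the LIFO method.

Ending inventory = $11,662

Nov 6, 259 sold [LIFO — newest first]: 259 @ $8 = $2,072
Nov 16, 529 sold [LIFO — newest first]: 250 @ $6 + 239 @ $10 + 40 @ $12 = $4,370
Total COGS = $2,072 + $4,370 = $6,442
Ending inventory: 116 @ $12 + 17 @ $8 + 351 @ $7 + 307 @ $12 + 363 @ $11 = $11,662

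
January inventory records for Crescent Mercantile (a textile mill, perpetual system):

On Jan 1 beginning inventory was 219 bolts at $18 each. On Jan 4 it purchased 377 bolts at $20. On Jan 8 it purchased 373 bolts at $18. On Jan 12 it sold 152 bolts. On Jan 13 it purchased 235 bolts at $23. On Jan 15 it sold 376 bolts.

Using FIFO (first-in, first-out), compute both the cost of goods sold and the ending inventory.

Jan 12, 152 sold [FIFO — oldest first]: 152 @ $18 = $2,736
Jan 15, 376 sold [FIFO — oldest first]: 67 @ $18 + 309 @ $20 = $7,386
Total COGS = $2,736 + $7,386 = $10,122
Ending inventory: 68 @ $20 + 373 @ $18 + 235 @ $23 = $13,479

COGS = $10,122; ending inventory = $13,479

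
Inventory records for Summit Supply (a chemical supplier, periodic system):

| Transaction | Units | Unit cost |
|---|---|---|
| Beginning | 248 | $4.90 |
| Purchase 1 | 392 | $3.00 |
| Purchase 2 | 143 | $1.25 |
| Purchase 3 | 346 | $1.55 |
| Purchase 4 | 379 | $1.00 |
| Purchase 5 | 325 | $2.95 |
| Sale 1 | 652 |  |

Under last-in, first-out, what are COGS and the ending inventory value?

COGS = $1,285.75; ending inventory = $3,158.25

Sale 1 (652) [LIFO — newest first]: 325 @ $2.95 + 327 @ $1.00 = $1,285.75
Ending inventory: 248 @ $4.90 + 392 @ $3.00 + 143 @ $1.25 + 346 @ $1.55 + 52 @ $1.00 = $3,158.25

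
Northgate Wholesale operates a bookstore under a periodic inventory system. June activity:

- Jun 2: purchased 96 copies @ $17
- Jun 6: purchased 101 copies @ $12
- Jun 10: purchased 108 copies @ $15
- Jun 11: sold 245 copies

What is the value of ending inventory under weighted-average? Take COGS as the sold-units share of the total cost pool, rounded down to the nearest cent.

Jun 11, sell 245: 245/305 × $4,464.00 → $3,585.83
Ending inventory (cost pool remaining) = $878.17

Ending inventory = $878.17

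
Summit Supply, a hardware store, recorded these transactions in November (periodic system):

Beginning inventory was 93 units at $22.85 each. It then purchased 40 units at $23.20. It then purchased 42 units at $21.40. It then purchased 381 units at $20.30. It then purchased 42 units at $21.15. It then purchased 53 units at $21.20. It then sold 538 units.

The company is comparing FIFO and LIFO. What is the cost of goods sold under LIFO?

FIFO COGS: 93 @ $22.85 + 40 @ $23.20 + 42 @ $21.40 + 363 @ $20.30 = $11,320.75
LIFO COGS: 53 @ $21.20 + 42 @ $21.15 + 381 @ $20.30 + 42 @ $21.40 + 20 @ $23.20 = $11,109.00

COGS = $11,109.00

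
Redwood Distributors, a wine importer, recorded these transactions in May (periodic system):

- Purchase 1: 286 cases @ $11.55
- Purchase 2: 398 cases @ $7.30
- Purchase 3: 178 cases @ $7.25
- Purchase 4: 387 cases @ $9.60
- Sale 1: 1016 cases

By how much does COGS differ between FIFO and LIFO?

FIFO COGS: 286 @ $11.55 + 398 @ $7.30 + 178 @ $7.25 + 154 @ $9.60 = $8,977.60
LIFO COGS: 387 @ $9.60 + 178 @ $7.25 + 398 @ $7.30 + 53 @ $11.55 = $8,523.25
Difference = |$8,977.60 − $8,523.25| = $454.35

$454.35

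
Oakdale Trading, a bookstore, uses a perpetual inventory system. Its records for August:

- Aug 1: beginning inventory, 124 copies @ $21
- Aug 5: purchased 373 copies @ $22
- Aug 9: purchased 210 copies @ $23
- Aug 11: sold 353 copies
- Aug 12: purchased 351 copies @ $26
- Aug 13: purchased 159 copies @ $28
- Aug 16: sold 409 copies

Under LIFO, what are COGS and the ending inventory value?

COGS = $18,928; ending inventory = $10,290

Aug 11, 353 sold [LIFO — newest first]: 210 @ $23 + 143 @ $22 = $7,976
Aug 16, 409 sold [LIFO — newest first]: 159 @ $28 + 250 @ $26 = $10,952
Total COGS = $7,976 + $10,952 = $18,928
Ending inventory: 124 @ $21 + 230 @ $22 + 101 @ $26 = $10,290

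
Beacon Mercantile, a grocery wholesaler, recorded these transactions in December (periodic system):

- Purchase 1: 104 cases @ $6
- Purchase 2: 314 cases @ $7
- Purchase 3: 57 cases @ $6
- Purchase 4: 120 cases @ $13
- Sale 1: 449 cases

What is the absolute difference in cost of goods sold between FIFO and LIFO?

FIFO COGS: 104 @ $6 + 314 @ $7 + 31 @ $6 = $3,008
LIFO COGS: 120 @ $13 + 57 @ $6 + 272 @ $7 = $3,806
Difference = |$3,008 − $3,806| = $798

$798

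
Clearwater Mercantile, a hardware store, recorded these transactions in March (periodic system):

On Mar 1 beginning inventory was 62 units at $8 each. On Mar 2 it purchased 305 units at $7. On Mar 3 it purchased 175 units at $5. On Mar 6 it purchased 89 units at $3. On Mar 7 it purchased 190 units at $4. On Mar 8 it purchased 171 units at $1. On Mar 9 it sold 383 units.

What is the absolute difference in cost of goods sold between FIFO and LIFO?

$1,714

FIFO COGS: 62 @ $8 + 305 @ $7 + 16 @ $5 = $2,711
LIFO COGS: 171 @ $1 + 190 @ $4 + 22 @ $3 = $997
Difference = |$2,711 − $997| = $1,714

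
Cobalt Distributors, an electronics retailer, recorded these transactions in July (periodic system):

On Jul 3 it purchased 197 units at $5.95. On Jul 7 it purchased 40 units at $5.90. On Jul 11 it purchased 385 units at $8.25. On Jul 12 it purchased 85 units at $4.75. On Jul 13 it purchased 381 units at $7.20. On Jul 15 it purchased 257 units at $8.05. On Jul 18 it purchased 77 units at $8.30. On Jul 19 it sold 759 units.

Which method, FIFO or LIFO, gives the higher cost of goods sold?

LIFO

FIFO COGS: 197 @ $5.95 + 40 @ $5.90 + 385 @ $8.25 + 85 @ $4.75 + 52 @ $7.20 = $5,362.55
LIFO COGS: 77 @ $8.30 + 257 @ $8.05 + 381 @ $7.20 + 44 @ $4.75 = $5,660.15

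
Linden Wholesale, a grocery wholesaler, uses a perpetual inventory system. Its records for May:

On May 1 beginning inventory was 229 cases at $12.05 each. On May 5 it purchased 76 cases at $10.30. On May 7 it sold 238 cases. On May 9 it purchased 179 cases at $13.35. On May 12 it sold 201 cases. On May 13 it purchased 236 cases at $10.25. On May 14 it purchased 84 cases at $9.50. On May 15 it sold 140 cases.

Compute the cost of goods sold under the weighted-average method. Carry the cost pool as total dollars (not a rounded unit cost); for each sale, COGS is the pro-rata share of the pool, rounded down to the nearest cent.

COGS = $6,808.60

After May 1: 229 on hand, pool $2,759.45 (≈ $12.0500 each)
After May 5: 305 on hand, pool $3,542.25 (≈ $11.6139 each)
May 7, sell 238: 238/305 × $3,542.25 → $2,764.11
After May 9: 246 on hand, pool $3,167.79 (≈ $12.8772 each)
May 12, sell 201: 201/246 × $3,167.79 → $2,588.31
After May 13: 281 on hand, pool $2,998.48 (≈ $10.6707 each)
After May 14: 365 on hand, pool $3,796.48 (≈ $10.4013 each)
May 15, sell 140: 140/365 × $3,796.48 → $1,456.18
Total COGS = $2,764.11 + $2,588.31 + $1,456.18 = $6,808.60
Ending inventory (cost pool remaining) = $2,340.30
Check: goods available $9,148.90 = COGS $6,808.60 + ending $2,340.30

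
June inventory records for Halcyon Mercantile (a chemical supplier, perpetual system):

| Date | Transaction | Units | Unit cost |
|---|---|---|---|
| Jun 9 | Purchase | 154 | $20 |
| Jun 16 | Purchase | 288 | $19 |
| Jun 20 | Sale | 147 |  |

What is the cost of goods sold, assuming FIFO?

Jun 20, 147 sold [FIFO — oldest first]: 147 @ $20 = $2,940
Ending inventory: 7 @ $20 + 288 @ $19 = $5,612
Check: goods available $8,552 = COGS $2,940 + ending $5,612

COGS = $2,940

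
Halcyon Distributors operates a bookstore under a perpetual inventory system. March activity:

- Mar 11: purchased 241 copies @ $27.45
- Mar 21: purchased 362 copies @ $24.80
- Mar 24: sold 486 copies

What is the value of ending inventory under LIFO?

Mar 24, 486 sold [LIFO — newest first]: 362 @ $24.80 + 124 @ $27.45 = $12,381.40
Ending inventory: 117 @ $27.45 = $3,211.65

Ending inventory = $3,211.65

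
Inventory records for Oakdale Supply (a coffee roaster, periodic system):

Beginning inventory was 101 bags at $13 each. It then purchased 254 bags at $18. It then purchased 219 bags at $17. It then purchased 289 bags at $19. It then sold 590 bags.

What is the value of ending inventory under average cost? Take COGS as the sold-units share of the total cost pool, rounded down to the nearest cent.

Ending inventory = $4,776.40

Sale 1, sell 590: 590/863 × $15,099.00 → $10,322.60
Ending inventory (cost pool remaining) = $4,776.40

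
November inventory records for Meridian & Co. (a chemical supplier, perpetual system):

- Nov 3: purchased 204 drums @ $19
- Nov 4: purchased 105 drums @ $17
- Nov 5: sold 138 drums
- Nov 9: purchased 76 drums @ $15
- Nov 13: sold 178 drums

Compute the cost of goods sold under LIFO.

COGS = $5,490

Nov 5, 138 sold [LIFO — newest first]: 105 @ $17 + 33 @ $19 = $2,412
Nov 13, 178 sold [LIFO — newest first]: 76 @ $15 + 102 @ $19 = $3,078
Total COGS = $2,412 + $3,078 = $5,490
Ending inventory: 69 @ $19 = $1,311
Check: goods available $6,801 = COGS $5,490 + ending $1,311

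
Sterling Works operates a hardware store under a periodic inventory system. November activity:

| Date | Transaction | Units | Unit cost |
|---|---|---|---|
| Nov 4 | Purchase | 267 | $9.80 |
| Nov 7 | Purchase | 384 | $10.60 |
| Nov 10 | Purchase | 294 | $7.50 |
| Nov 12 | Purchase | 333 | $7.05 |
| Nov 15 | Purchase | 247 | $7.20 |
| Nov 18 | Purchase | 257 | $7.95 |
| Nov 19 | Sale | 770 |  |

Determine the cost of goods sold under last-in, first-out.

COGS = $5,696.85

Nov 19, 770 sold [LIFO — newest first]: 257 @ $7.95 + 247 @ $7.20 + 266 @ $7.05 = $5,696.85
Ending inventory: 267 @ $9.80 + 384 @ $10.60 + 294 @ $7.50 + 67 @ $7.05 = $9,364.35
Check: goods available $15,061.20 = COGS $5,696.85 + ending $9,364.35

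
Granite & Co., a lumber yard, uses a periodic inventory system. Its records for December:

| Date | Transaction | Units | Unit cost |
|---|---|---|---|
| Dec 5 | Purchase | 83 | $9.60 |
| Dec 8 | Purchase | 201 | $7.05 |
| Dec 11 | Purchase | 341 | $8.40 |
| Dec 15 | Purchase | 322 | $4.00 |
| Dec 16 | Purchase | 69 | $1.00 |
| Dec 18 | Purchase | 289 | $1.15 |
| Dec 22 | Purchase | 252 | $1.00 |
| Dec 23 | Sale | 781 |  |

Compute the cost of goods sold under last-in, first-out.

Dec 23, 781 sold [LIFO — newest first]: 252 @ $1.00 + 289 @ $1.15 + 69 @ $1.00 + 171 @ $4.00 = $1,337.35
Ending inventory: 83 @ $9.60 + 201 @ $7.05 + 341 @ $8.40 + 151 @ $4.00 = $5,682.25

COGS = $1,337.35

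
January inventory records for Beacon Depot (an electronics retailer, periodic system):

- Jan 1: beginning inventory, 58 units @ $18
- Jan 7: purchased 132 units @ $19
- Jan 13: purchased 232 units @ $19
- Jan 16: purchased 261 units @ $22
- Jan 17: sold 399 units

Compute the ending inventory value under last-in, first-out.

Ending inventory = $5,338

Jan 17, 399 sold [LIFO — newest first]: 261 @ $22 + 138 @ $19 = $8,364
Ending inventory: 58 @ $18 + 132 @ $19 + 94 @ $19 = $5,338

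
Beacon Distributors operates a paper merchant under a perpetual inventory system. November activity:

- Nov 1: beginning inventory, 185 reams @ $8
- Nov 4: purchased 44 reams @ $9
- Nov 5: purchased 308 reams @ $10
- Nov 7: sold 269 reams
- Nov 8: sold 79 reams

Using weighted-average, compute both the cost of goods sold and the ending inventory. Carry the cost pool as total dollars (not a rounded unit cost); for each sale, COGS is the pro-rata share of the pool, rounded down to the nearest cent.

After Nov 1: 185 on hand, pool $1,480.00 (≈ $8.0000 each)
After Nov 4: 229 on hand, pool $1,876.00 (≈ $8.1921 each)
After Nov 5: 537 on hand, pool $4,956.00 (≈ $9.2291 each)
Nov 7, sell 269: 269/537 × $4,956.00 → $2,482.61
Nov 8, sell 79: 79/268 × $2,473.39 → $729.09
Total COGS = $2,482.61 + $729.09 = $3,211.70
Ending inventory (cost pool remaining) = $1,744.30

COGS = $3,211.70; ending inventory = $1,744.30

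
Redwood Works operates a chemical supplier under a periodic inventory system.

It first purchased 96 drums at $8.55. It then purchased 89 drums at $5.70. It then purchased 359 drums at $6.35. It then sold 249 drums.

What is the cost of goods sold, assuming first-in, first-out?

COGS = $1,734.50

Sale 1 (249) [FIFO — oldest first]: 96 @ $8.55 + 89 @ $5.70 + 64 @ $6.35 = $1,734.50
Ending inventory: 295 @ $6.35 = $1,873.25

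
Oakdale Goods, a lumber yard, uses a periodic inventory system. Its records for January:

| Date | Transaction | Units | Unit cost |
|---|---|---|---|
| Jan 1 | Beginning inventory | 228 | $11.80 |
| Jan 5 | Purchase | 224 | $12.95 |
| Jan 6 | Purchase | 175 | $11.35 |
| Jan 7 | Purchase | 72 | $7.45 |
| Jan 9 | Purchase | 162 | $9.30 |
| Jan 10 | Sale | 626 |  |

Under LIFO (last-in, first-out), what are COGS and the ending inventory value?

COGS = $6,839.40; ending inventory = $2,781.05

Jan 10, 626 sold [LIFO — newest first]: 162 @ $9.30 + 72 @ $7.45 + 175 @ $11.35 + 217 @ $12.95 = $6,839.40
Ending inventory: 228 @ $11.80 + 7 @ $12.95 = $2,781.05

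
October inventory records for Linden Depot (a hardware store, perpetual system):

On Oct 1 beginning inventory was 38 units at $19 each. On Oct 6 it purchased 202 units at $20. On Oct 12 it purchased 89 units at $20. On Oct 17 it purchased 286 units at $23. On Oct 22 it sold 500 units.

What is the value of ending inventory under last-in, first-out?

Oct 22, 500 sold [LIFO — newest first]: 286 @ $23 + 89 @ $20 + 125 @ $20 = $10,858
Ending inventory: 38 @ $19 + 77 @ $20 = $2,262
Check: goods available $13,120 = COGS $10,858 + ending $2,262

Ending inventory = $2,262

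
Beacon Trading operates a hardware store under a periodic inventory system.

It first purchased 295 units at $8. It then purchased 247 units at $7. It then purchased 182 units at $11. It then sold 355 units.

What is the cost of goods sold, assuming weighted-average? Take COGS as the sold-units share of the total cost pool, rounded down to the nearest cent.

Sale 1, sell 355: 355/724 × $6,091.00 → $2,986.60
Ending inventory (cost pool remaining) = $3,104.40

COGS = $2,986.60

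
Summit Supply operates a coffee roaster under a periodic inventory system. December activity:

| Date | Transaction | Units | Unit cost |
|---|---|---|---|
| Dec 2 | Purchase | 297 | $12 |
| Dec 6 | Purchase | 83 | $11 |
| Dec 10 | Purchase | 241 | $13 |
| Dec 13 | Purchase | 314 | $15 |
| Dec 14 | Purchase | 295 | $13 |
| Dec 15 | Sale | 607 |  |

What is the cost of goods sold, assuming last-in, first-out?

Dec 15, 607 sold [LIFO — newest first]: 295 @ $13 + 312 @ $15 = $8,515
Ending inventory: 297 @ $12 + 83 @ $11 + 241 @ $13 + 2 @ $15 = $7,640
Check: goods available $16,155 = COGS $8,515 + ending $7,640

COGS = $8,515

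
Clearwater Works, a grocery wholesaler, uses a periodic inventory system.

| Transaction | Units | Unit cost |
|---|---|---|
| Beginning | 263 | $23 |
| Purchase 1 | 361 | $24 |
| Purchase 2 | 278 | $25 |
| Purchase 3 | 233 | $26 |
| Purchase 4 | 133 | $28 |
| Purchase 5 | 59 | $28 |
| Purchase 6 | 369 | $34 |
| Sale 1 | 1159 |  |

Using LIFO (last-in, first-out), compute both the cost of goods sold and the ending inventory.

COGS = $33,018; ending inventory = $12,625

Sale 1 (1159) [LIFO — newest first]: 369 @ $34 + 59 @ $28 + 133 @ $28 + 233 @ $26 + 278 @ $25 + 87 @ $24 = $33,018
Ending inventory: 263 @ $23 + 274 @ $24 = $12,625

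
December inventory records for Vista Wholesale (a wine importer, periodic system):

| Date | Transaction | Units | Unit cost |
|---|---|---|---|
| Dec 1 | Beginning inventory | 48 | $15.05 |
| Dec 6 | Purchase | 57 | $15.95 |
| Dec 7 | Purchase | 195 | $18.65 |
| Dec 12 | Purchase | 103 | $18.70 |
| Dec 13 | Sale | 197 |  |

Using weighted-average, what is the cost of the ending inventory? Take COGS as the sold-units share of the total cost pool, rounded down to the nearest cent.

Dec 13, sell 197: 197/403 × $7,194.40 → $3,516.86
Ending inventory (cost pool remaining) = $3,677.54

Ending inventory = $3,677.54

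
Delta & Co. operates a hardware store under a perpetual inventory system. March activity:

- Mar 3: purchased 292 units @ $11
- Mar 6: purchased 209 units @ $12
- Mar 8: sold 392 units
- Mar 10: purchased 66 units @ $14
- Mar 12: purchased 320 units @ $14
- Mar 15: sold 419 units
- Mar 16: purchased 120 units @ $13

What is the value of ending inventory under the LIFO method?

Ending inventory = $2,396

Mar 8, 392 sold [LIFO — newest first]: 209 @ $12 + 183 @ $11 = $4,521
Mar 15, 419 sold [LIFO — newest first]: 320 @ $14 + 66 @ $14 + 33 @ $11 = $5,767
Total COGS = $4,521 + $5,767 = $10,288
Ending inventory: 76 @ $11 + 120 @ $13 = $2,396
Check: goods available $12,684 = COGS $10,288 + ending $2,396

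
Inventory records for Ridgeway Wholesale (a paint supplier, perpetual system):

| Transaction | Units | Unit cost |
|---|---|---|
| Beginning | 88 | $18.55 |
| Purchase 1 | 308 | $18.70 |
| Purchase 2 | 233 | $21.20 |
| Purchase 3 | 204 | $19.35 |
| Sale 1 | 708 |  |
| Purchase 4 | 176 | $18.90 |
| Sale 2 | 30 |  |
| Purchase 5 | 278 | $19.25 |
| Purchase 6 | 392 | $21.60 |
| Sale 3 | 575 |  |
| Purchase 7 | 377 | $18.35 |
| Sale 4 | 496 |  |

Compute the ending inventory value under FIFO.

Ending inventory = $4,532.45

Sale 1 (708) [FIFO — oldest first]: 88 @ $18.55 + 308 @ $18.70 + 233 @ $21.20 + 79 @ $19.35 = $13,860.25
Sale 2 (30) [FIFO — oldest first]: 30 @ $19.35 = $580.50
Sale 3 (575) [FIFO — oldest first]: 95 @ $19.35 + 176 @ $18.90 + 278 @ $19.25 + 26 @ $21.60 = $11,077.75
Sale 4 (496) [FIFO — oldest first]: 366 @ $21.60 + 130 @ $18.35 = $10,291.10
Total COGS = $13,860.25 + $580.50 + $11,077.75 + $10,291.10 = $35,809.60
Ending inventory: 247 @ $18.35 = $4,532.45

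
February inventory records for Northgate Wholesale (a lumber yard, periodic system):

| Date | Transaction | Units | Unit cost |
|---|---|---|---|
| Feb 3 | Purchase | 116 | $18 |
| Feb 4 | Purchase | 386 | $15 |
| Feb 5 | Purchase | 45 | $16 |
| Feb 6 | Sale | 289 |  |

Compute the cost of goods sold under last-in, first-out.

COGS = $4,380

Feb 6, 289 sold [LIFO — newest first]: 45 @ $16 + 244 @ $15 = $4,380
Ending inventory: 116 @ $18 + 142 @ $15 = $4,218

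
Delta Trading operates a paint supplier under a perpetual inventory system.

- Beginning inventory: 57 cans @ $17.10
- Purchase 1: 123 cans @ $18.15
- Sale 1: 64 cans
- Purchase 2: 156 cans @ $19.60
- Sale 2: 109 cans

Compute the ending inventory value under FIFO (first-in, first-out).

Sale 1 (64) [FIFO — oldest first]: 57 @ $17.10 + 7 @ $18.15 = $1,101.75
Sale 2 (109) [FIFO — oldest first]: 109 @ $18.15 = $1,978.35
Total COGS = $1,101.75 + $1,978.35 = $3,080.10
Ending inventory: 7 @ $18.15 + 156 @ $19.60 = $3,184.65
Check: goods available $6,264.75 = COGS $3,080.10 + ending $3,184.65

Ending inventory = $3,184.65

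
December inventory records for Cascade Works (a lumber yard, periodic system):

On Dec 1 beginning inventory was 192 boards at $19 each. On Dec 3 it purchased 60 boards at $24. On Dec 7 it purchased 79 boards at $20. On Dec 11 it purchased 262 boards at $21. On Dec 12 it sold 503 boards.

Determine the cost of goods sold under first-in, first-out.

COGS = $10,280

Dec 12, 503 sold [FIFO — oldest first]: 192 @ $19 + 60 @ $24 + 79 @ $20 + 172 @ $21 = $10,280
Ending inventory: 90 @ $21 = $1,890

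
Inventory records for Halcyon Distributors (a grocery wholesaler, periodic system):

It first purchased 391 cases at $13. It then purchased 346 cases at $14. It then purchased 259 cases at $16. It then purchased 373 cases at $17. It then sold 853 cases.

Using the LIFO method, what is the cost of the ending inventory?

Ending inventory = $6,833

Sale 1 (853) [LIFO — newest first]: 373 @ $17 + 259 @ $16 + 221 @ $14 = $13,579
Ending inventory: 391 @ $13 + 125 @ $14 = $6,833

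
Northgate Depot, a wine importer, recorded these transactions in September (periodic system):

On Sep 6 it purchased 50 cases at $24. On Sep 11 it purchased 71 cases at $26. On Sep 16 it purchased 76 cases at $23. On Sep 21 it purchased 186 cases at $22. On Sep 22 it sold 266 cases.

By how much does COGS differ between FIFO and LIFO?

$368

FIFO COGS: 50 @ $24 + 71 @ $26 + 76 @ $23 + 69 @ $22 = $6,312
LIFO COGS: 186 @ $22 + 76 @ $23 + 4 @ $26 = $5,944
Difference = |$6,312 − $5,944| = $368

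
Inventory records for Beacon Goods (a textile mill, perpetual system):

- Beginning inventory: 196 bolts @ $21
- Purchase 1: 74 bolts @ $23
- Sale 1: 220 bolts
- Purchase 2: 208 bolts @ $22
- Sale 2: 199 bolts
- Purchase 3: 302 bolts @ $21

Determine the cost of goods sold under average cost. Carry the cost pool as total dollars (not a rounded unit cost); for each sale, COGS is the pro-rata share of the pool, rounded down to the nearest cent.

After Beginning: 196 on hand, pool $4,116.00 (≈ $21.0000 each)
After Purchase 1: 270 on hand, pool $5,818.00 (≈ $21.5481 each)
Sale 1, sell 220: 220/270 × $5,818.00 → $4,740.59
After Purchase 2: 258 on hand, pool $5,653.41 (≈ $21.9124 each)
Sale 2, sell 199: 199/258 × $5,653.41 → $4,360.57
After Purchase 3: 361 on hand, pool $7,634.84 (≈ $21.1491 each)
Total COGS = $4,740.59 + $4,360.57 = $9,101.16
Ending inventory (cost pool remaining) = $7,634.84
Check: goods available $16,736.00 = COGS $9,101.16 + ending $7,634.84

COGS = $9,101.16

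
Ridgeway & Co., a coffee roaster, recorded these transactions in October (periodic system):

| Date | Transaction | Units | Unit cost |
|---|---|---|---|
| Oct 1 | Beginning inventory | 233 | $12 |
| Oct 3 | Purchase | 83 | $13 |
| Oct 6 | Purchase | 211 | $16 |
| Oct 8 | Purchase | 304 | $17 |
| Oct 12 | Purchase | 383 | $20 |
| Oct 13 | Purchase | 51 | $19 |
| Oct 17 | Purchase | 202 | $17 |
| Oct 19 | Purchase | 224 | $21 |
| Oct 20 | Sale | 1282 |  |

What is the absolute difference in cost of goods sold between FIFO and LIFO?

FIFO COGS: 233 @ $12 + 83 @ $13 + 211 @ $16 + 304 @ $17 + 383 @ $20 + 51 @ $19 + 17 @ $17 = $21,337
LIFO COGS: 224 @ $21 + 202 @ $17 + 51 @ $19 + 383 @ $20 + 304 @ $17 + 118 @ $16 = $23,823
Difference = |$21,337 − $23,823| = $2,486

$2,486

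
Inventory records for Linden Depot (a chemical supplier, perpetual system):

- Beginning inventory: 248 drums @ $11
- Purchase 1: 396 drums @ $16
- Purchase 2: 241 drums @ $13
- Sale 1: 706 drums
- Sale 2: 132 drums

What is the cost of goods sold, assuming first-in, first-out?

Sale 1 (706) [FIFO — oldest first]: 248 @ $11 + 396 @ $16 + 62 @ $13 = $9,870
Sale 2 (132) [FIFO — oldest first]: 132 @ $13 = $1,716
Total COGS = $9,870 + $1,716 = $11,586
Ending inventory: 47 @ $13 = $611
Check: goods available $12,197 = COGS $11,586 + ending $611

COGS = $11,586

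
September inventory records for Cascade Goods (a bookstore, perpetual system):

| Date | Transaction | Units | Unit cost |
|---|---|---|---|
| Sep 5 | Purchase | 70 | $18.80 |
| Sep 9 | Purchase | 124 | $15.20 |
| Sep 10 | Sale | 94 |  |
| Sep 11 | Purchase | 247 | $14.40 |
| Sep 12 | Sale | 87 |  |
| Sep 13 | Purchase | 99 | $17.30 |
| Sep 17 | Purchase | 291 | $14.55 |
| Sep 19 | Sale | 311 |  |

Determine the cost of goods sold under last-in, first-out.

Sep 10, 94 sold [LIFO — newest first]: 94 @ $15.20 = $1,428.80
Sep 12, 87 sold [LIFO — newest first]: 87 @ $14.40 = $1,252.80
Sep 19, 311 sold [LIFO — newest first]: 291 @ $14.55 + 20 @ $17.30 = $4,580.05
Total COGS = $1,428.80 + $1,252.80 + $4,580.05 = $7,261.65
Ending inventory: 70 @ $18.80 + 30 @ $15.20 + 160 @ $14.40 + 79 @ $17.30 = $5,442.70
Check: goods available $12,704.35 = COGS $7,261.65 + ending $5,442.70

COGS = $7,261.65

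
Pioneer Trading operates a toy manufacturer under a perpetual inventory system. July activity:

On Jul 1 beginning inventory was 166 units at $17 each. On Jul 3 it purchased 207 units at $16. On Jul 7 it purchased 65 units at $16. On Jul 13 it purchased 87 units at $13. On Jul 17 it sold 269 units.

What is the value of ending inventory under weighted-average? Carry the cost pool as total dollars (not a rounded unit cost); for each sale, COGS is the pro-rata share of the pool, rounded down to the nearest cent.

After Jul 1: 166 on hand, pool $2,822.00 (≈ $17.0000 each)
After Jul 3: 373 on hand, pool $6,134.00 (≈ $16.4450 each)
After Jul 7: 438 on hand, pool $7,174.00 (≈ $16.3790 each)
After Jul 13: 525 on hand, pool $8,305.00 (≈ $15.8190 each)
Jul 17, sell 269: 269/525 × $8,305.00 → $4,255.32
Ending inventory (cost pool remaining) = $4,049.68

Ending inventory = $4,049.68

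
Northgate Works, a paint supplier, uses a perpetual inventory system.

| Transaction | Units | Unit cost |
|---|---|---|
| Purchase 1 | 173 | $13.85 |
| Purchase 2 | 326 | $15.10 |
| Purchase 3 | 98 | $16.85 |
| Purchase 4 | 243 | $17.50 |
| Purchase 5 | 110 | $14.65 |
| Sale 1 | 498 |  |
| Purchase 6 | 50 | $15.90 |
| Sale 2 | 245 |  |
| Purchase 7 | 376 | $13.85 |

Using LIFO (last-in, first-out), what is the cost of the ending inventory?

Sale 1 (498) [LIFO — newest first]: 110 @ $14.65 + 243 @ $17.50 + 98 @ $16.85 + 47 @ $15.10 = $8,225.00
Sale 2 (245) [LIFO — newest first]: 50 @ $15.90 + 195 @ $15.10 = $3,739.50
Total COGS = $8,225.00 + $3,739.50 = $11,964.50
Ending inventory: 173 @ $13.85 + 84 @ $15.10 + 376 @ $13.85 = $8,872.05
Check: goods available $20,836.55 = COGS $11,964.50 + ending $8,872.05

Ending inventory = $8,872.05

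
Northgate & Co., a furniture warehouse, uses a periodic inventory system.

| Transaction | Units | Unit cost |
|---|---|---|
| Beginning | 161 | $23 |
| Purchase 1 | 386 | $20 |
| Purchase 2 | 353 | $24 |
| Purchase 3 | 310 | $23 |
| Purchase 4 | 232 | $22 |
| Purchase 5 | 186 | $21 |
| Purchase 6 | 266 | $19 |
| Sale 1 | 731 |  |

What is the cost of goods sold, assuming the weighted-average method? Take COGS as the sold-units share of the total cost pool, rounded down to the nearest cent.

Sale 1, sell 731: 731/1894 × $41,089.00 → $15,858.53
Ending inventory (cost pool remaining) = $25,230.47

COGS = $15,858.53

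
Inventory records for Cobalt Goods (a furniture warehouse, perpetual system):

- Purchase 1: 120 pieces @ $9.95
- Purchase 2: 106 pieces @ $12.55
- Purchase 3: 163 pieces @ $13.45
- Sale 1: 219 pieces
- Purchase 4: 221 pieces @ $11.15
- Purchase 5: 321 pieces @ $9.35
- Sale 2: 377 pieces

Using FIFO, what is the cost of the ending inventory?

Ending inventory = $3,157.45

Sale 1 (219) [FIFO — oldest first]: 120 @ $9.95 + 99 @ $12.55 = $2,436.45
Sale 2 (377) [FIFO — oldest first]: 7 @ $12.55 + 163 @ $13.45 + 207 @ $11.15 = $4,588.25
Total COGS = $2,436.45 + $4,588.25 = $7,024.70
Ending inventory: 14 @ $11.15 + 321 @ $9.35 = $3,157.45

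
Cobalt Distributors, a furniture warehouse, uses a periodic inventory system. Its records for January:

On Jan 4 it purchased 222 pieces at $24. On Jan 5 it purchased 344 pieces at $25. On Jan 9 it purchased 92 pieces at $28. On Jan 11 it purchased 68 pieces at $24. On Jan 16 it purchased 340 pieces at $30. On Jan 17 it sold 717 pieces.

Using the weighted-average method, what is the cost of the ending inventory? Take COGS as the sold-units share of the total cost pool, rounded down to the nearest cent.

Ending inventory = $9,276.99

Jan 17, sell 717: 717/1066 × $28,336.00 → $19,059.01
Ending inventory (cost pool remaining) = $9,276.99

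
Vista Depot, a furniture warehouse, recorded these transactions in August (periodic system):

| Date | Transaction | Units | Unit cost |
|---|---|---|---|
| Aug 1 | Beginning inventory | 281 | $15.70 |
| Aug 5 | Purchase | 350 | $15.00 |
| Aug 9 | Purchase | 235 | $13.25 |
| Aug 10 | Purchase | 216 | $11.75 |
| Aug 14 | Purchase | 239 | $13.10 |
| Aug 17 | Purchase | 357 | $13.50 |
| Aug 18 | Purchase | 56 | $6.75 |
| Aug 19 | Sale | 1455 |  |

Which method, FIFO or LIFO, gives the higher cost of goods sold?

FIFO COGS: 281 @ $15.70 + 350 @ $15.00 + 235 @ $13.25 + 216 @ $11.75 + 239 @ $13.10 + 134 @ $13.50 = $20,253.35
LIFO COGS: 56 @ $6.75 + 357 @ $13.50 + 239 @ $13.10 + 216 @ $11.75 + 235 @ $13.25 + 350 @ $15.00 + 2 @ $15.70 = $19,261.55

FIFO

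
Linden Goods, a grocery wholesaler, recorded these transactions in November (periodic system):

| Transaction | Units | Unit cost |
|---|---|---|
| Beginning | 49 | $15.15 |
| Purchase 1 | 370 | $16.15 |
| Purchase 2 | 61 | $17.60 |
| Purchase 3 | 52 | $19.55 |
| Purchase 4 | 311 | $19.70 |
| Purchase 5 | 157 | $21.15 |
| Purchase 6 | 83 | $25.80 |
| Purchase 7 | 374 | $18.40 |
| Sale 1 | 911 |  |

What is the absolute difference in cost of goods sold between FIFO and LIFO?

FIFO COGS: 49 @ $15.15 + 370 @ $16.15 + 61 @ $17.60 + 52 @ $19.55 + 311 @ $19.70 + 68 @ $21.15 = $16,372.95
LIFO COGS: 374 @ $18.40 + 83 @ $25.80 + 157 @ $21.15 + 297 @ $19.70 = $18,194.45
Difference = |$16,372.95 − $18,194.45| = $1,821.50

$1,821.50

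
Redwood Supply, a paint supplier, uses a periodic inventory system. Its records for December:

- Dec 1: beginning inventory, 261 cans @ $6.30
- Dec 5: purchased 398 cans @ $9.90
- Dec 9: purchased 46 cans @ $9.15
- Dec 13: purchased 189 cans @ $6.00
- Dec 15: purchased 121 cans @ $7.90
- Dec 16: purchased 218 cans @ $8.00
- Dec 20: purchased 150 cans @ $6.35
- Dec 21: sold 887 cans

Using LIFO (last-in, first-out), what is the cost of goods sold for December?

COGS = $6,821.00

Dec 21, 887 sold [LIFO — newest first]: 150 @ $6.35 + 218 @ $8.00 + 121 @ $7.90 + 189 @ $6.00 + 46 @ $9.15 + 163 @ $9.90 = $6,821.00
Ending inventory: 261 @ $6.30 + 235 @ $9.90 = $3,970.80
Check: goods available $10,791.80 = COGS $6,821.00 + ending $3,970.80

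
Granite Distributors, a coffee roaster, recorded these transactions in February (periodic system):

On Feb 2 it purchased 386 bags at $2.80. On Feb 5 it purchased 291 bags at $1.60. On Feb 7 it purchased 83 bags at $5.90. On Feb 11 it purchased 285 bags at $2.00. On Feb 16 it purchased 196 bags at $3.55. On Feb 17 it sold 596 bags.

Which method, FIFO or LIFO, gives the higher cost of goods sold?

LIFO

FIFO COGS: 386 @ $2.80 + 210 @ $1.60 = $1,416.80
LIFO COGS: 196 @ $3.55 + 285 @ $2.00 + 83 @ $5.90 + 32 @ $1.60 = $1,806.70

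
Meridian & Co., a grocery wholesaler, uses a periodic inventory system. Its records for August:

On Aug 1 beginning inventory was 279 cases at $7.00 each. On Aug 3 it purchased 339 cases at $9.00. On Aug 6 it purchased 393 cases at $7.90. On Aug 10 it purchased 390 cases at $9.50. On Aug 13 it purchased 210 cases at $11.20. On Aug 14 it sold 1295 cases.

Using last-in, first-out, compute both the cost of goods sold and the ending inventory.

Aug 14, 1295 sold [LIFO — newest first]: 210 @ $11.20 + 390 @ $9.50 + 393 @ $7.90 + 302 @ $9.00 = $11,879.70
Ending inventory: 279 @ $7.00 + 37 @ $9.00 = $2,286.00
Check: goods available $14,165.70 = COGS $11,879.70 + ending $2,286.00

COGS = $11,879.70; ending inventory = $2,286.00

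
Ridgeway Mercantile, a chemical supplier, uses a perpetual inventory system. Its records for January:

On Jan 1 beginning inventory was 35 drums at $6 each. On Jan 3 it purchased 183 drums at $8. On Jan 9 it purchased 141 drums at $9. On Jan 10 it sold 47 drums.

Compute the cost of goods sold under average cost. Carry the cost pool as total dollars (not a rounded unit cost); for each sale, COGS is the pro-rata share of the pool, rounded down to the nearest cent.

After Jan 1: 35 on hand, pool $210.00 (≈ $6.0000 each)
After Jan 3: 218 on hand, pool $1,674.00 (≈ $7.6789 each)
After Jan 9: 359 on hand, pool $2,943.00 (≈ $8.1978 each)
Jan 10, sell 47: 47/359 × $2,943.00 → $385.29
Ending inventory (cost pool remaining) = $2,557.71

COGS = $385.29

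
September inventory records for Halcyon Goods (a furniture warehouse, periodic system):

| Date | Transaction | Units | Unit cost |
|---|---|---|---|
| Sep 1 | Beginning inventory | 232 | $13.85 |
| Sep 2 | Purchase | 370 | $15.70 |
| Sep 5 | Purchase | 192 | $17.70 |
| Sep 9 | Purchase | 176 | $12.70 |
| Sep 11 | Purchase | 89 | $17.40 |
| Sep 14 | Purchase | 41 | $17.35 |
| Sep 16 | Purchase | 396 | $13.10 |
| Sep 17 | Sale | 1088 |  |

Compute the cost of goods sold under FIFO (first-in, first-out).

COGS = $16,707.55

Sep 17, 1088 sold [FIFO — oldest first]: 232 @ $13.85 + 370 @ $15.70 + 192 @ $17.70 + 176 @ $12.70 + 89 @ $17.40 + 29 @ $17.35 = $16,707.55
Ending inventory: 12 @ $17.35 + 396 @ $13.10 = $5,395.80
Check: goods available $22,103.35 = COGS $16,707.55 + ending $5,395.80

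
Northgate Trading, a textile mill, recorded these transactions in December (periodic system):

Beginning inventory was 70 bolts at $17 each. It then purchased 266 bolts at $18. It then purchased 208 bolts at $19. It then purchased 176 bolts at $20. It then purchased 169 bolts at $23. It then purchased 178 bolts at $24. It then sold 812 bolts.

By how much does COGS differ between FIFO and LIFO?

$1,523

FIFO COGS: 70 @ $17 + 266 @ $18 + 208 @ $19 + 176 @ $20 + 92 @ $23 = $15,566
LIFO COGS: 178 @ $24 + 169 @ $23 + 176 @ $20 + 208 @ $19 + 81 @ $18 = $17,089
Difference = |$15,566 − $17,089| = $1,523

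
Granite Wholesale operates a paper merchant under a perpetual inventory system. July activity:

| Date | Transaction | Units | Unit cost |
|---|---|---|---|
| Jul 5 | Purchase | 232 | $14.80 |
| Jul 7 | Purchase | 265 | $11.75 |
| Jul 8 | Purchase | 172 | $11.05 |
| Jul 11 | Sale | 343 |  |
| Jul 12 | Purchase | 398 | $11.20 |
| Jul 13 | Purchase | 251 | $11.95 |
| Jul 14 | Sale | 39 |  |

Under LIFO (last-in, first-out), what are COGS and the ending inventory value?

Jul 11, 343 sold [LIFO — newest first]: 172 @ $11.05 + 171 @ $11.75 = $3,909.85
Jul 14, 39 sold [LIFO — newest first]: 39 @ $11.95 = $466.05
Total COGS = $3,909.85 + $466.05 = $4,375.90
Ending inventory: 232 @ $14.80 + 94 @ $11.75 + 398 @ $11.20 + 212 @ $11.95 = $11,529.10
Check: goods available $15,905.00 = COGS $4,375.90 + ending $11,529.10

COGS = $4,375.90; ending inventory = $11,529.10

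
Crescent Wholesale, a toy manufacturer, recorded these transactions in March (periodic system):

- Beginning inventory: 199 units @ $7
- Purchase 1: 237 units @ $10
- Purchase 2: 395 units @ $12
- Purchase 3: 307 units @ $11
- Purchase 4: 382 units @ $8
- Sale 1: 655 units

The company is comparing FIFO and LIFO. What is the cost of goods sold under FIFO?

FIFO COGS: 199 @ $7 + 237 @ $10 + 219 @ $12 = $6,391
LIFO COGS: 382 @ $8 + 273 @ $11 = $6,059

COGS = $6,391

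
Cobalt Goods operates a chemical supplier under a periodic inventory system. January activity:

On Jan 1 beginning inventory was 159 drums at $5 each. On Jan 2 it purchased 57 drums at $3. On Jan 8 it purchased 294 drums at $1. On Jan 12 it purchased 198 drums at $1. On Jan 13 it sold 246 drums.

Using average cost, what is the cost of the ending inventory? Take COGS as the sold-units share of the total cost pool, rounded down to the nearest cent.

Ending inventory = $951.41

Jan 13, sell 246: 246/708 × $1,458.00 → $506.59
Ending inventory (cost pool remaining) = $951.41
Check: goods available $1,458.00 = COGS $506.59 + ending $951.41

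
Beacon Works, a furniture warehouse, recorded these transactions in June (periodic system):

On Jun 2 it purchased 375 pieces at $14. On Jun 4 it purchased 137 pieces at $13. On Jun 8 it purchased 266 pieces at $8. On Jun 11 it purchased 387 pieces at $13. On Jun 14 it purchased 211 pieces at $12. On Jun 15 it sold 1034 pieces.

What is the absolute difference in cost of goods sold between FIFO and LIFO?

$553

FIFO COGS: 375 @ $14 + 137 @ $13 + 266 @ $8 + 256 @ $13 = $12,487
LIFO COGS: 211 @ $12 + 387 @ $13 + 266 @ $8 + 137 @ $13 + 33 @ $14 = $11,934
Difference = |$12,487 − $11,934| = $553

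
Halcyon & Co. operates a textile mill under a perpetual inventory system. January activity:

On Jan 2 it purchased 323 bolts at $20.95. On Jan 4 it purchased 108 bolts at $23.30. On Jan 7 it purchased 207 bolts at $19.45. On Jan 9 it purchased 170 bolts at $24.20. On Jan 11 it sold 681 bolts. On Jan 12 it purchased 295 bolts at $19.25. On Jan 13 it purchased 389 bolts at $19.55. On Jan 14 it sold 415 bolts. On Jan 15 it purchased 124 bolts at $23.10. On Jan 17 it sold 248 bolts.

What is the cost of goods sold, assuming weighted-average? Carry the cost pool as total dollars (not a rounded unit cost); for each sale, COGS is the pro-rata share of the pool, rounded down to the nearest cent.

After Jan 2: 323 on hand, pool $6,766.85 (≈ $20.9500 each)
After Jan 4: 431 on hand, pool $9,283.25 (≈ $21.5389 each)
After Jan 7: 638 on hand, pool $13,309.40 (≈ $20.8611 each)
After Jan 9: 808 on hand, pool $17,423.40 (≈ $21.5636 each)
Jan 11, sell 681: 681/808 × $17,423.40 → $14,684.82
After Jan 12: 422 on hand, pool $8,417.33 (≈ $19.9463 each)
After Jan 13: 811 on hand, pool $16,022.28 (≈ $19.7562 each)
Jan 14, sell 415: 415/811 × $16,022.28 → $8,198.82
After Jan 15: 520 on hand, pool $10,687.86 (≈ $20.5536 each)
Jan 17, sell 248: 248/520 × $10,687.86 → $5,097.28
Total COGS = $14,684.82 + $8,198.82 + $5,097.28 = $27,980.92
Ending inventory (cost pool remaining) = $5,590.58

COGS = $27,980.92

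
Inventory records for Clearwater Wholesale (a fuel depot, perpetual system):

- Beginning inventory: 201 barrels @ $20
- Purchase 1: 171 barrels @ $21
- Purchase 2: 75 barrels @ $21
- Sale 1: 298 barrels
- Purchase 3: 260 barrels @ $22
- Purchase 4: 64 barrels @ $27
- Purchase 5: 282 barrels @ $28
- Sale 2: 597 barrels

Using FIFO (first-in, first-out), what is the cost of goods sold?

COGS = $20,106

Sale 1 (298) [FIFO — oldest first]: 201 @ $20 + 97 @ $21 = $6,057
Sale 2 (597) [FIFO — oldest first]: 74 @ $21 + 75 @ $21 + 260 @ $22 + 64 @ $27 + 124 @ $28 = $14,049
Total COGS = $6,057 + $14,049 = $20,106
Ending inventory: 158 @ $28 = $4,424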